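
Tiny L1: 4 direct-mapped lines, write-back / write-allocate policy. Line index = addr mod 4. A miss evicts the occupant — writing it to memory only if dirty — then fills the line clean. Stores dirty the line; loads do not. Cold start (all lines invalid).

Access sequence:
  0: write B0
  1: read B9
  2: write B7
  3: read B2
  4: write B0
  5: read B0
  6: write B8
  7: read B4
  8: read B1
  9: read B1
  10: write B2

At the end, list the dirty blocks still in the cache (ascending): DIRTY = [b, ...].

0: W B0 → L0 miss [D]
1: R B9 → L1 miss [-]
2: W B7 → L3 miss [D]
3: R B2 → L2 miss [-]
4: W B0 → L0 hit [D]
5: R B0 → L0 hit [D]
6: W B8 → L0 miss wb→B0 [D]
7: R B4 → L0 miss wb→B8 [-]
8: R B1 → L1 miss [-]
9: R B1 → L1 hit [-]
10: W B2 → L2 hit [D]

DIRTY = [2, 7]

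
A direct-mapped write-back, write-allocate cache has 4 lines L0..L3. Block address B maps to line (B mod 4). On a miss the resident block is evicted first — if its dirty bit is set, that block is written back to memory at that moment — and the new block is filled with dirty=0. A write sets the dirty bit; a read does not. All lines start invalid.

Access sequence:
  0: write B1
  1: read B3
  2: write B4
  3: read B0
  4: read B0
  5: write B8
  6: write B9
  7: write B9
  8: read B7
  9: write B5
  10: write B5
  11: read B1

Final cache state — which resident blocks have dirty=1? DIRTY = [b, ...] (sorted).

DIRTY = [8]

0: W B1 → L1 miss [D]
1: R B3 → L3 miss [-]
2: W B4 → L0 miss [D]
3: R B0 → L0 miss wb→B4 [-]
4: R B0 → L0 hit [-]
5: W B8 → L0 miss [D]
6: W B9 → L1 miss wb→B1 [D]
7: W B9 → L1 hit [D]
8: R B7 → L3 miss [-]
9: W B5 → L1 miss wb→B9 [D]
10: W B5 → L1 hit [D]
11: R B1 → L1 miss wb→B5 [-]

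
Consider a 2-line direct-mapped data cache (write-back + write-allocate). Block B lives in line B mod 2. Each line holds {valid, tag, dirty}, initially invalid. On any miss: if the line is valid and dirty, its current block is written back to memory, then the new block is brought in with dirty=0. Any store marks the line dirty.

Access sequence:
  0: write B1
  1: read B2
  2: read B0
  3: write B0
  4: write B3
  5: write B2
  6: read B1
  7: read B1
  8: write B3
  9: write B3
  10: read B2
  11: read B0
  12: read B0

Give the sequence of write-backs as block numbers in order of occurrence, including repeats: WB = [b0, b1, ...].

WB = [1, 0, 3, 2]

  0 | W B1 → L1 miss [D]
  1 | R B2 → L0 miss [-]
  2 | R B0 → L0 miss [-]
  3 | W B0 → L0 hit [D]
  4 | W B3 → L1 miss wb→B1 [D]
  5 | W B2 → L0 miss wb→B0 [D]
  6 | R B1 → L1 miss wb→B3 [-]
  7 | R B1 → L1 hit [-]
  8 | W B3 → L1 miss [D]
  9 | W B3 → L1 hit [D]
  10 | R B2 → L0 hit [D]
  11 | R B0 → L0 miss wb→B2 [-]
  12 | R B0 → L0 hit [-]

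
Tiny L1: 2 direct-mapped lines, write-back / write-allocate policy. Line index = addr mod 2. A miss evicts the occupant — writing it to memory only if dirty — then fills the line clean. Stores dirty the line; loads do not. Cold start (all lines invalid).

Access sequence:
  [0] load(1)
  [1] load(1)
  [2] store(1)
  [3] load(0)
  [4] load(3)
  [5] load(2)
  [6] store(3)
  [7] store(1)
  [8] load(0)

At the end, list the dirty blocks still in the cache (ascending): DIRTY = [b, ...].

DIRTY = [1]

0: R B1 -> L1 miss  d=-]
1: R B1 -> L1 hit  d=-]
2: W B1 -> L1 hit  d=D]
3: R B0 -> L0 miss  d=-]
4: R B3 -> L1 miss wb->B1  d=-]
5: R B2 -> L0 miss  d=-]
6: W B3 -> L1 hit  d=D]
7: W B1 -> L1 miss wb->B3  d=D]
8: R B0 -> L0 miss  d=-]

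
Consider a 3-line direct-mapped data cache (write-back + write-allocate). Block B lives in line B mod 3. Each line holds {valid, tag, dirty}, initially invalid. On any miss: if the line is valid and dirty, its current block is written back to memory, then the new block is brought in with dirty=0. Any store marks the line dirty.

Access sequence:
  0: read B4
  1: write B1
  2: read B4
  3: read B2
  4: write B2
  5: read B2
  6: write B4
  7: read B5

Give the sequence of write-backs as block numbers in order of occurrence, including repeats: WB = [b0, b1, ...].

WB = [1, 2]

0: R B4 -> L1 miss  d=-]
1: W B1 -> L1 miss  d=D]
2: R B4 -> L1 miss wb->B1  d=-]
3: R B2 -> L2 miss  d=-]
4: W B2 -> L2 hit  d=D]
5: R B2 -> L2 hit  d=D]
6: W B4 -> L1 hit  d=D]
7: R B5 -> L2 miss wb->B2  d=-]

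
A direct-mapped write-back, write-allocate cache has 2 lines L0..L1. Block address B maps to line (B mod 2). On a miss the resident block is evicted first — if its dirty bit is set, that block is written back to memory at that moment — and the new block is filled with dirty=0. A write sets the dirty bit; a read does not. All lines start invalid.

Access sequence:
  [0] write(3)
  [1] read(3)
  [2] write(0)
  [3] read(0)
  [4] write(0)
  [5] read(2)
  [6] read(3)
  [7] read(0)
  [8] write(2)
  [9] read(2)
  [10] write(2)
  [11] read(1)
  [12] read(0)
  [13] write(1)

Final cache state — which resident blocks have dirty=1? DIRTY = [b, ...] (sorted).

0: W B3 -> L1 miss  d=D]
1: R B3 -> L1 hit  d=D]
2: W B0 -> L0 miss  d=D]
3: R B0 -> L0 hit  d=D]
4: W B0 -> L0 hit  d=D]
5: R B2 -> L0 miss wb->B0  d=-]
6: R B3 -> L1 hit  d=D]
7: R B0 -> L0 miss  d=-]
8: W B2 -> L0 miss  d=D]
9: R B2 -> L0 hit  d=D]
10: W B2 -> L0 hit  d=D]
11: R B1 -> L1 miss wb->B3  d=-]
12: R B0 -> L0 miss wb->B2  d=-]
13: W B1 -> L1 hit  d=D]

DIRTY = [1]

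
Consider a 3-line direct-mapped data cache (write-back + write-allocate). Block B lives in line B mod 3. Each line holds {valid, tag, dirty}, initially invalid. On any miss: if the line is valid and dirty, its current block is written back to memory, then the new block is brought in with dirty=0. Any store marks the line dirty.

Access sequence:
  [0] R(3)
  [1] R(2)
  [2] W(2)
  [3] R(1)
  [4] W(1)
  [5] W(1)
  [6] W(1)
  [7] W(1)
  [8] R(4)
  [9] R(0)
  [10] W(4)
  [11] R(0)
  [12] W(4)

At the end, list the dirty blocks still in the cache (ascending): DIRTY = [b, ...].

DIRTY = [2, 4]

0: R B3 → L0 miss [-]
1: R B2 → L2 miss [-]
2: W B2 → L2 hit [D]
3: R B1 → L1 miss [-]
4: W B1 → L1 hit [D]
5: W B1 → L1 hit [D]
6: W B1 → L1 hit [D]
7: W B1 → L1 hit [D]
8: R B4 → L1 miss wb→B1 [-]
9: R B0 → L0 miss [-]
10: W B4 → L1 hit [D]
11: R B0 → L0 hit [-]
12: W B4 → L1 hit [D]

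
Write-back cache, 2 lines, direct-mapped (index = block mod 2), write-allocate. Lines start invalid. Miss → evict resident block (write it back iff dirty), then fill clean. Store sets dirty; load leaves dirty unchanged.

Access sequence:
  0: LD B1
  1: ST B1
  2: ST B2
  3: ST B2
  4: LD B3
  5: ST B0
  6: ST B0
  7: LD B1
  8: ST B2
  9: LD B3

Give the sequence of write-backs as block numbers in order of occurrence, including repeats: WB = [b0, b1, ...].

WB = [1, 2, 0]

  0 | R B1 → L1 miss [-]
  1 | W B1 → L1 hit [D]
  2 | W B2 → L0 miss [D]
  3 | W B2 → L0 hit [D]
  4 | R B3 → L1 miss wb→B1 [-]
  5 | W B0 → L0 miss wb→B2 [D]
  6 | W B0 → L0 hit [D]
  7 | R B1 → L1 miss [-]
  8 | W B2 → L0 miss wb→B0 [D]
  9 | R B3 → L1 miss [-]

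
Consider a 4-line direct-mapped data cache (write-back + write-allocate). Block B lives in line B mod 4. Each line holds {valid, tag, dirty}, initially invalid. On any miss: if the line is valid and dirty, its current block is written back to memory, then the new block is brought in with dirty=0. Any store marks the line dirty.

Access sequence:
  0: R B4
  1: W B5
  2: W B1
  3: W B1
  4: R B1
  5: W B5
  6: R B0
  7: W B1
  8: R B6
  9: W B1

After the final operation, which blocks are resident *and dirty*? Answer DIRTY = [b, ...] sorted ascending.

DIRTY = [1]

  0 | R B4 → L0 miss [-]
  1 | W B5 → L1 miss [D]
  2 | W B1 → L1 miss wb→B5 [D]
  3 | W B1 → L1 hit [D]
  4 | R B1 → L1 hit [D]
  5 | W B5 → L1 miss wb→B1 [D]
  6 | R B0 → L0 miss [-]
  7 | W B1 → L1 miss wb→B5 [D]
  8 | R B6 → L2 miss [-]
  9 | W B1 → L1 hit [D]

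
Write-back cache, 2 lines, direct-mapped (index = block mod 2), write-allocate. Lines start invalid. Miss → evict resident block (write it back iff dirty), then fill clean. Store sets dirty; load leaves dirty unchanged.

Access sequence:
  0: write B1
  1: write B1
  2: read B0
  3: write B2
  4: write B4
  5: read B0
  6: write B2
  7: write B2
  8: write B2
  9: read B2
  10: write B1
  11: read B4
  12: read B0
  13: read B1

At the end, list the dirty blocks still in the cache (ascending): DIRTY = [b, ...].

DIRTY = [1]

  0 | W B1 → L1 miss [D]
  1 | W B1 → L1 hit [D]
  2 | R B0 → L0 miss [-]
  3 | W B2 → L0 miss [D]
  4 | W B4 → L0 miss wb→B2 [D]
  5 | R B0 → L0 miss wb→B4 [-]
  6 | W B2 → L0 miss [D]
  7 | W B2 → L0 hit [D]
  8 | W B2 → L0 hit [D]
  9 | R B2 → L0 hit [D]
  10 | W B1 → L1 hit [D]
  11 | R B4 → L0 miss wb→B2 [-]
  12 | R B0 → L0 miss [-]
  13 | R B1 → L1 hit [D]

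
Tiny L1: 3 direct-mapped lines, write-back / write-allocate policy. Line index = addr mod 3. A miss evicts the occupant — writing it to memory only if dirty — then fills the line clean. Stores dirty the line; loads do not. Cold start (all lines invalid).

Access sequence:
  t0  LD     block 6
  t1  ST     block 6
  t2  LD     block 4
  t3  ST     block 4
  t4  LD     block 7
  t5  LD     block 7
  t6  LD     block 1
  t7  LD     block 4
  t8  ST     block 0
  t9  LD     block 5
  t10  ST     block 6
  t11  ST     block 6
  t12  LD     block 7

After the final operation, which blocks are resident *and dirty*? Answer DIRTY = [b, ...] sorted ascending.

0: R B6 → L0 miss [-]
1: W B6 → L0 hit [D]
2: R B4 → L1 miss [-]
3: W B4 → L1 hit [D]
4: R B7 → L1 miss wb→B4 [-]
5: R B7 → L1 hit [-]
6: R B1 → L1 miss [-]
7: R B4 → L1 miss [-]
8: W B0 → L0 miss wb→B6 [D]
9: R B5 → L2 miss [-]
10: W B6 → L0 miss wb→B0 [D]
11: W B6 → L0 hit [D]
12: R B7 → L1 miss [-]

DIRTY = [6]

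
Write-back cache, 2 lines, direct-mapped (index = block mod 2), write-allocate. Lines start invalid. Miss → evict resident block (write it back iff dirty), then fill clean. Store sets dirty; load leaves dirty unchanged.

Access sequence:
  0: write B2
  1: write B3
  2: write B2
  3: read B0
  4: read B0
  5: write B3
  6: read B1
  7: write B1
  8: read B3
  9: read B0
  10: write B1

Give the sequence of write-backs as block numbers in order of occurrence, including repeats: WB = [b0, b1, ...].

0: W B2 → L0 miss [D]
1: W B3 → L1 miss [D]
2: W B2 → L0 hit [D]
3: R B0 → L0 miss wb→B2 [-]
4: R B0 → L0 hit [-]
5: W B3 → L1 hit [D]
6: R B1 → L1 miss wb→B3 [-]
7: W B1 → L1 hit [D]
8: R B3 → L1 miss wb→B1 [-]
9: R B0 → L0 hit [-]
10: W B1 → L1 miss [D]

WB = [2, 3, 1]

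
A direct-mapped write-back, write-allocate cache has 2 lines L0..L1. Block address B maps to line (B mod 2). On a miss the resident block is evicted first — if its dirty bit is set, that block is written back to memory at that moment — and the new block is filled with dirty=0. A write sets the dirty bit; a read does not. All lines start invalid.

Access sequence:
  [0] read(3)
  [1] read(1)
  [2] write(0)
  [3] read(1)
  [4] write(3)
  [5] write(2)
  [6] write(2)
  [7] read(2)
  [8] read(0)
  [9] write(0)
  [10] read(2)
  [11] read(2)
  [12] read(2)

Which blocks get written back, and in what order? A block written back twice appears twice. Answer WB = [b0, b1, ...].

  0 | R B3 → L1 miss [-]
  1 | R B1 → L1 miss [-]
  2 | W B0 → L0 miss [D]
  3 | R B1 → L1 hit [-]
  4 | W B3 → L1 miss [D]
  5 | W B2 → L0 miss wb→B0 [D]
  6 | W B2 → L0 hit [D]
  7 | R B2 → L0 hit [D]
  8 | R B0 → L0 miss wb→B2 [-]
  9 | W B0 → L0 hit [D]
  10 | R B2 → L0 miss wb→B0 [-]
  11 | R B2 → L0 hit [-]
  12 | R B2 → L0 hit [-]

WB = [0, 2, 0]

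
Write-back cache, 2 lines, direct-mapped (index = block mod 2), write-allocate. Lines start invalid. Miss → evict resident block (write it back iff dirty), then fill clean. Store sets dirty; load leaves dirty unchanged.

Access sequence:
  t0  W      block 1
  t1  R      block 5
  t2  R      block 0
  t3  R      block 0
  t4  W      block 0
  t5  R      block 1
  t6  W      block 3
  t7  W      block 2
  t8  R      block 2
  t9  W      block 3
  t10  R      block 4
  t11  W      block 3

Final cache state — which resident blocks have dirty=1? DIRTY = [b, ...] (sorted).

0: W B1 → L1 miss [D]
1: R B5 → L1 miss wb→B1 [-]
2: R B0 → L0 miss [-]
3: R B0 → L0 hit [-]
4: W B0 → L0 hit [D]
5: R B1 → L1 miss [-]
6: W B3 → L1 miss [D]
7: W B2 → L0 miss wb→B0 [D]
8: R B2 → L0 hit [D]
9: W B3 → L1 hit [D]
10: R B4 → L0 miss wb→B2 [-]
11: W B3 → L1 hit [D]

DIRTY = [3]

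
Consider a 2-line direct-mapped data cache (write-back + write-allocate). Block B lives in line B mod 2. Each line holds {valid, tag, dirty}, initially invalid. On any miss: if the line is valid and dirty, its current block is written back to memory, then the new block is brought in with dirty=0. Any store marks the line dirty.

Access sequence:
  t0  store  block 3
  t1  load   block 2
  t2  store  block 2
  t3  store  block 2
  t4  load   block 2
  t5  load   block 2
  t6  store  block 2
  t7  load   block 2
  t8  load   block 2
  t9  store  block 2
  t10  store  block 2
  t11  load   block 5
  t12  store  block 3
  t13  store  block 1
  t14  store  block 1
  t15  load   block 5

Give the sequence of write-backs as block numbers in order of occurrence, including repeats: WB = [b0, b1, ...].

  0 | W B3 → L1 miss [D]
  1 | R B2 → L0 miss [-]
  2 | W B2 → L0 hit [D]
  3 | W B2 → L0 hit [D]
  4 | R B2 → L0 hit [D]
  5 | R B2 → L0 hit [D]
  6 | W B2 → L0 hit [D]
  7 | R B2 → L0 hit [D]
  8 | R B2 → L0 hit [D]
  9 | W B2 → L0 hit [D]
  10 | W B2 → L0 hit [D]
  11 | R B5 → L1 miss wb→B3 [-]
  12 | W B3 → L1 miss [D]
  13 | W B1 → L1 miss wb→B3 [D]
  14 | W B1 → L1 hit [D]
  15 | R B5 → L1 miss wb→B1 [-]

WB = [3, 3, 1]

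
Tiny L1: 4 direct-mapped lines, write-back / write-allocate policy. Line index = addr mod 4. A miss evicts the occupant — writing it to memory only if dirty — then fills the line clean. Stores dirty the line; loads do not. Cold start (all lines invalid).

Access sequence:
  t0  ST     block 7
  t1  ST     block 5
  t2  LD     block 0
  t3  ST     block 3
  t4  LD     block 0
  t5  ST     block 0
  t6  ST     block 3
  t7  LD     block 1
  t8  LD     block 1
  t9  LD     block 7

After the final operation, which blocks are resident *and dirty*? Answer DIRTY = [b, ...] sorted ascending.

DIRTY = [0]

0: W B7 → L3 miss [D]
1: W B5 → L1 miss [D]
2: R B0 → L0 miss [-]
3: W B3 → L3 miss wb→B7 [D]
4: R B0 → L0 hit [-]
5: W B0 → L0 hit [D]
6: W B3 → L3 hit [D]
7: R B1 → L1 miss wb→B5 [-]
8: R B1 → L1 hit [-]
9: R B7 → L3 miss wb→B3 [-]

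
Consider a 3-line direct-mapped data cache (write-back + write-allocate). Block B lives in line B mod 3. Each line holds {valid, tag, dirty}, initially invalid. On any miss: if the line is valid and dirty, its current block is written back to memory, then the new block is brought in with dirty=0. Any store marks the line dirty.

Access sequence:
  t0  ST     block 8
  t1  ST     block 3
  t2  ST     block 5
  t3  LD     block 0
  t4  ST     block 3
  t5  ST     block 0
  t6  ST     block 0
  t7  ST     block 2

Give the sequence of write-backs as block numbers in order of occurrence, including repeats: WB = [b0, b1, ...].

0: W B8 -> L2 miss  d=D]
1: W B3 -> L0 miss  d=D]
2: W B5 -> L2 miss wb->B8  d=D]
3: R B0 -> L0 miss wb->B3  d=-]
4: W B3 -> L0 miss  d=D]
5: W B0 -> L0 miss wb->B3  d=D]
6: W B0 -> L0 hit  d=D]
7: W B2 -> L2 miss wb->B5  d=D]

WB = [8, 3, 3, 5]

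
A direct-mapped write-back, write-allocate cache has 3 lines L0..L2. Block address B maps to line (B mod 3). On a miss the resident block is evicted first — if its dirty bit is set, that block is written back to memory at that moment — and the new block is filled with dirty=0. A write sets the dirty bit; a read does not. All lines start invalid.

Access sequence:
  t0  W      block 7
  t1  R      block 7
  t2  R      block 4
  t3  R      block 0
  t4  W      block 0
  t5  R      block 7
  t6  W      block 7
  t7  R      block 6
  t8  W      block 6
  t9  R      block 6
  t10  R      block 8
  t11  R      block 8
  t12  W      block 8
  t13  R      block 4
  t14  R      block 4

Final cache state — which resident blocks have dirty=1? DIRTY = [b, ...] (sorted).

  0 | W B7 → L1 miss [D]
  1 | R B7 → L1 hit [D]
  2 | R B4 → L1 miss wb→B7 [-]
  3 | R B0 → L0 miss [-]
  4 | W B0 → L0 hit [D]
  5 | R B7 → L1 miss [-]
  6 | W B7 → L1 hit [D]
  7 | R B6 → L0 miss wb→B0 [-]
  8 | W B6 → L0 hit [D]
  9 | R B6 → L0 hit [D]
  10 | R B8 → L2 miss [-]
  11 | R B8 → L2 hit [-]
  12 | W B8 → L2 hit [D]
  13 | R B4 → L1 miss wb→B7 [-]
  14 | R B4 → L1 hit [-]

DIRTY = [6, 8]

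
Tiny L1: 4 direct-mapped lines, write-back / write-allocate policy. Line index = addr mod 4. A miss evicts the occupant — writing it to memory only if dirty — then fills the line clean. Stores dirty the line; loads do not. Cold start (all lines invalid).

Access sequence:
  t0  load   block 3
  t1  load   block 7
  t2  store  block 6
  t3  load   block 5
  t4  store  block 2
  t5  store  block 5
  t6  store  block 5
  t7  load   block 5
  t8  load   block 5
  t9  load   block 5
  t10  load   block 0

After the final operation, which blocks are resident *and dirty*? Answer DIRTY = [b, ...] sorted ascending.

0: R B3 → L3 miss [-]
1: R B7 → L3 miss [-]
2: W B6 → L2 miss [D]
3: R B5 → L1 miss [-]
4: W B2 → L2 miss wb→B6 [D]
5: W B5 → L1 hit [D]
6: W B5 → L1 hit [D]
7: R B5 → L1 hit [D]
8: R B5 → L1 hit [D]
9: R B5 → L1 hit [D]
10: R B0 → L0 miss [-]

DIRTY = [2, 5]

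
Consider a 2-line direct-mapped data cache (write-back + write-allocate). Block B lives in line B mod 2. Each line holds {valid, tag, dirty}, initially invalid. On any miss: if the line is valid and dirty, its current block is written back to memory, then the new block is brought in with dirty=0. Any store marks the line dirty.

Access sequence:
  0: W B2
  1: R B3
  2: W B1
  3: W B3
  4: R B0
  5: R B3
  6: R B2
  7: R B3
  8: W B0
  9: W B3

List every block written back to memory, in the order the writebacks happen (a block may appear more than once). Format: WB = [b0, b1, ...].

WB = [1, 2]

0: W B2 → L0 miss [D]
1: R B3 → L1 miss [-]
2: W B1 → L1 miss [D]
3: W B3 → L1 miss wb→B1 [D]
4: R B0 → L0 miss wb→B2 [-]
5: R B3 → L1 hit [D]
6: R B2 → L0 miss [-]
7: R B3 → L1 hit [D]
8: W B0 → L0 miss [D]
9: W B3 → L1 hit [D]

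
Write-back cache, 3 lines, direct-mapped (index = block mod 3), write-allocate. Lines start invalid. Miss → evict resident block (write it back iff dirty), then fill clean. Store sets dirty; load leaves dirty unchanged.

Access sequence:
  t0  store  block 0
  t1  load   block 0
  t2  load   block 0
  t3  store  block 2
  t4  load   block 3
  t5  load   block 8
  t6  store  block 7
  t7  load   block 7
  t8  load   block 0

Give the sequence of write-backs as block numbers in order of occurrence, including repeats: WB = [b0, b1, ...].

0: W B0 → L0 miss [D]
1: R B0 → L0 hit [D]
2: R B0 → L0 hit [D]
3: W B2 → L2 miss [D]
4: R B3 → L0 miss wb→B0 [-]
5: R B8 → L2 miss wb→B2 [-]
6: W B7 → L1 miss [D]
7: R B7 → L1 hit [D]
8: R B0 → L0 miss [-]

WB = [0, 2]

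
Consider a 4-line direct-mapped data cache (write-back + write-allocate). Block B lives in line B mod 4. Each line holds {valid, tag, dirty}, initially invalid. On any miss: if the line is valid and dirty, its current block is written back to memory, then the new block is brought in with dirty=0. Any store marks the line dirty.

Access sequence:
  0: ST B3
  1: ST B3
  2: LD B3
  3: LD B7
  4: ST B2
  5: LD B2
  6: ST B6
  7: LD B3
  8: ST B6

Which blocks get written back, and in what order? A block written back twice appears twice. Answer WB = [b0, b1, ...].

  0 | W B3 → L3 miss [D]
  1 | W B3 → L3 hit [D]
  2 | R B3 → L3 hit [D]
  3 | R B7 → L3 miss wb→B3 [-]
  4 | W B2 → L2 miss [D]
  5 | R B2 → L2 hit [D]
  6 | W B6 → L2 miss wb→B2 [D]
  7 | R B3 → L3 miss [-]
  8 | W B6 → L2 hit [D]

WB = [3, 2]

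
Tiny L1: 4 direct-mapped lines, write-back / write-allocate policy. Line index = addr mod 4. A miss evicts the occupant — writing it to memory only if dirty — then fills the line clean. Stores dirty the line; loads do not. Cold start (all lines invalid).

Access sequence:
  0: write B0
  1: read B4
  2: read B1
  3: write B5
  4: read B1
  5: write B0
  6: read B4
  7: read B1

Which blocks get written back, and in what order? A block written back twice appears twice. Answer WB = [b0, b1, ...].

  0 | W B0 → L0 miss [D]
  1 | R B4 → L0 miss wb→B0 [-]
  2 | R B1 → L1 miss [-]
  3 | W B5 → L1 miss [D]
  4 | R B1 → L1 miss wb→B5 [-]
  5 | W B0 → L0 miss [D]
  6 | R B4 → L0 miss wb→B0 [-]
  7 | R B1 → L1 hit [-]

WB = [0, 5, 0]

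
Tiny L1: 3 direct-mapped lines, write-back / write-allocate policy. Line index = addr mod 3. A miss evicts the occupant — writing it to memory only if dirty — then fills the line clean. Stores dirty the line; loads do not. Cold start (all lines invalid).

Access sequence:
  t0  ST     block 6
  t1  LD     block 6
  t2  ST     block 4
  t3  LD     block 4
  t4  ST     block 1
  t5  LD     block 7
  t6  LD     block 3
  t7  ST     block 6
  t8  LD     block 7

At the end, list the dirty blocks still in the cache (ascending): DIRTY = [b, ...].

0: W B6 → L0 miss [D]
1: R B6 → L0 hit [D]
2: W B4 → L1 miss [D]
3: R B4 → L1 hit [D]
4: W B1 → L1 miss wb→B4 [D]
5: R B7 → L1 miss wb→B1 [-]
6: R B3 → L0 miss wb→B6 [-]
7: W B6 → L0 miss [D]
8: R B7 → L1 hit [-]

DIRTY = [6]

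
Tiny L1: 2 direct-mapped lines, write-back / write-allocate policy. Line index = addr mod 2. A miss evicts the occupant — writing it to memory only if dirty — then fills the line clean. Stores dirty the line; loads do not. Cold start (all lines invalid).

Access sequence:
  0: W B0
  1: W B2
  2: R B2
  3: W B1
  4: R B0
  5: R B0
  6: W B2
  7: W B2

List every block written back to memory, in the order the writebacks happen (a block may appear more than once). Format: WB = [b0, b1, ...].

WB = [0, 2]

0: W B0 -> L0 miss  d=D]
1: W B2 -> L0 miss wb->B0  d=D]
2: R B2 -> L0 hit  d=D]
3: W B1 -> L1 miss  d=D]
4: R B0 -> L0 miss wb->B2  d=-]
5: R B0 -> L0 hit  d=-]
6: W B2 -> L0 miss  d=D]
7: W B2 -> L0 hit  d=D]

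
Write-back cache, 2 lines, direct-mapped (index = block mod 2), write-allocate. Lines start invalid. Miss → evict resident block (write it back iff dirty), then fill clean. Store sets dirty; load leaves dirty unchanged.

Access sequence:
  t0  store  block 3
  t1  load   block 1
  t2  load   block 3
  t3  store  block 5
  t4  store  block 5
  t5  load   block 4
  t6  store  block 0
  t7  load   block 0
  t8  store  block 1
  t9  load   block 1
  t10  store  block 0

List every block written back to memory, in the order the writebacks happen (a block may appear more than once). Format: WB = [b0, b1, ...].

0: W B3 → L1 miss [D]
1: R B1 → L1 miss wb→B3 [-]
2: R B3 → L1 miss [-]
3: W B5 → L1 miss [D]
4: W B5 → L1 hit [D]
5: R B4 → L0 miss [-]
6: W B0 → L0 miss [D]
7: R B0 → L0 hit [D]
8: W B1 → L1 miss wb→B5 [D]
9: R B1 → L1 hit [D]
10: W B0 → L0 hit [D]

WB = [3, 5]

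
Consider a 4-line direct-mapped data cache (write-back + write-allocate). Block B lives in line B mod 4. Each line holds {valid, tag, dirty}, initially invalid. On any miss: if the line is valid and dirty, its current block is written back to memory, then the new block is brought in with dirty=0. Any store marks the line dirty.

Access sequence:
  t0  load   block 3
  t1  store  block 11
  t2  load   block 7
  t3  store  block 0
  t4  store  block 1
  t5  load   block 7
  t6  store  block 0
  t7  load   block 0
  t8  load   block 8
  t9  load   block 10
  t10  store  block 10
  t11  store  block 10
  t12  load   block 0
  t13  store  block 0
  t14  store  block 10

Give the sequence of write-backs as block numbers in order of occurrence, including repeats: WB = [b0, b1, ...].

WB = [11, 0]

0: R B3 → L3 miss [-]
1: W B11 → L3 miss [D]
2: R B7 → L3 miss wb→B11 [-]
3: W B0 → L0 miss [D]
4: W B1 → L1 miss [D]
5: R B7 → L3 hit [-]
6: W B0 → L0 hit [D]
7: R B0 → L0 hit [D]
8: R B8 → L0 miss wb→B0 [-]
9: R B10 → L2 miss [-]
10: W B10 → L2 hit [D]
11: W B10 → L2 hit [D]
12: R B0 → L0 miss [-]
13: W B0 → L0 hit [D]
14: W B10 → L2 hit [D]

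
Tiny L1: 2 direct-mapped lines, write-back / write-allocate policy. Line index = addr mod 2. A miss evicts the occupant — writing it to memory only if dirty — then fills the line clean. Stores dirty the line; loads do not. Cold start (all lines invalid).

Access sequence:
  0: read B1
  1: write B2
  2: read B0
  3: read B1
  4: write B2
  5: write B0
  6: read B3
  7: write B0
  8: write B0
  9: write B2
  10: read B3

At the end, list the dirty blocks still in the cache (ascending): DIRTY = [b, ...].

DIRTY = [2]

0: R B1 → L1 miss [-]
1: W B2 → L0 miss [D]
2: R B0 → L0 miss wb→B2 [-]
3: R B1 → L1 hit [-]
4: W B2 → L0 miss [D]
5: W B0 → L0 miss wb→B2 [D]
6: R B3 → L1 miss [-]
7: W B0 → L0 hit [D]
8: W B0 → L0 hit [D]
9: W B2 → L0 miss wb→B0 [D]
10: R B3 → L1 hit [-]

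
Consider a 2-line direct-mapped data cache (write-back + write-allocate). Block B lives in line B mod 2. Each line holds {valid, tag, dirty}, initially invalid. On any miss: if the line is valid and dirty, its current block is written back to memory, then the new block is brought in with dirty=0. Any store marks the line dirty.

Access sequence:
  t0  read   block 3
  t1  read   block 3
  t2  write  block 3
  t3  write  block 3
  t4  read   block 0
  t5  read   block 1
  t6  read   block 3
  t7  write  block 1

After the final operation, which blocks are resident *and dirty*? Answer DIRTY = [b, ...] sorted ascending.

DIRTY = [1]

0: R B3 → L1 miss [-]
1: R B3 → L1 hit [-]
2: W B3 → L1 hit [D]
3: W B3 → L1 hit [D]
4: R B0 → L0 miss [-]
5: R B1 → L1 miss wb→B3 [-]
6: R B3 → L1 miss [-]
7: W B1 → L1 miss [D]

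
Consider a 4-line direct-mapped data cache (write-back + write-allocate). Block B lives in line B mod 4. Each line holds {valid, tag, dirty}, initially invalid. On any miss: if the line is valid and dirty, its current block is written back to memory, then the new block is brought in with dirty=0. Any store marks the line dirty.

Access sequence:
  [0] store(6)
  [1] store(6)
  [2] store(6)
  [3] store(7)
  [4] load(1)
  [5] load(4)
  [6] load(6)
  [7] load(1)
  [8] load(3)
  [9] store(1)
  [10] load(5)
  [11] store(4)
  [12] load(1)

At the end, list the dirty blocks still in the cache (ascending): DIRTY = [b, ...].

  0 | W B6 → L2 miss [D]
  1 | W B6 → L2 hit [D]
  2 | W B6 → L2 hit [D]
  3 | W B7 → L3 miss [D]
  4 | R B1 → L1 miss [-]
  5 | R B4 → L0 miss [-]
  6 | R B6 → L2 hit [D]
  7 | R B1 → L1 hit [-]
  8 | R B3 → L3 miss wb→B7 [-]
  9 | W B1 → L1 hit [D]
  10 | R B5 → L1 miss wb→B1 [-]
  11 | W B4 → L0 hit [D]
  12 | R B1 → L1 miss [-]

DIRTY = [4, 6]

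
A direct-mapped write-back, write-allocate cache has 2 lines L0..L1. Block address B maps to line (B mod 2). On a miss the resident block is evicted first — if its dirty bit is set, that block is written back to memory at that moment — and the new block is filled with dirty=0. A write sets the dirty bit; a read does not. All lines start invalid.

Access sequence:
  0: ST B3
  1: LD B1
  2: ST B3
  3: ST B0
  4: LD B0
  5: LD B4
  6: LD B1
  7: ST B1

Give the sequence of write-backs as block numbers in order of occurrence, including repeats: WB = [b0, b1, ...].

WB = [3, 0, 3]

0: W B3 -> L1 miss  d=D]
1: R B1 -> L1 miss wb->B3  d=-]
2: W B3 -> L1 miss  d=D]
3: W B0 -> L0 miss  d=D]
4: R B0 -> L0 hit  d=D]
5: R B4 -> L0 miss wb->B0  d=-]
6: R B1 -> L1 miss wb->B3  d=-]
7: W B1 -> L1 hit  d=D]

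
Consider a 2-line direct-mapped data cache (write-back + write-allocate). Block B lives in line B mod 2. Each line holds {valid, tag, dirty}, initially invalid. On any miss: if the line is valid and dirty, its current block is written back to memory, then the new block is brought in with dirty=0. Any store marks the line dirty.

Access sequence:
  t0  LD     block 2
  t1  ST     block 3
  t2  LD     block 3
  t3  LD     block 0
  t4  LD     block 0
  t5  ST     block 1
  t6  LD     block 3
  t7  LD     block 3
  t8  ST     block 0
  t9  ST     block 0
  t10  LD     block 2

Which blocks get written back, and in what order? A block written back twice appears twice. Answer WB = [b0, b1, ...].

  0 | R B2 → L0 miss [-]
  1 | W B3 → L1 miss [D]
  2 | R B3 → L1 hit [D]
  3 | R B0 → L0 miss [-]
  4 | R B0 → L0 hit [-]
  5 | W B1 → L1 miss wb→B3 [D]
  6 | R B3 → L1 miss wb→B1 [-]
  7 | R B3 → L1 hit [-]
  8 | W B0 → L0 hit [D]
  9 | W B0 → L0 hit [D]
  10 | R B2 → L0 miss wb→B0 [-]

WB = [3, 1, 0]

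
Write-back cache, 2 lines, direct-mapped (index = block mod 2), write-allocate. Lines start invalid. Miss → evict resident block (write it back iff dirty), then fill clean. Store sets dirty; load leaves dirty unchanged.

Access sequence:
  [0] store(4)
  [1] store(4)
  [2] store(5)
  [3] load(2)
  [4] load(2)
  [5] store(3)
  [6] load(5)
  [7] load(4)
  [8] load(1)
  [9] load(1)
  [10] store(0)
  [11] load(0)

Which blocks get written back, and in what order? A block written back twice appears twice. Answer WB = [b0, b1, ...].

0: W B4 -> L0 miss  d=D]
1: W B4 -> L0 hit  d=D]
2: W B5 -> L1 miss  d=D]
3: R B2 -> L0 miss wb->B4  d=-]
4: R B2 -> L0 hit  d=-]
5: W B3 -> L1 miss wb->B5  d=D]
6: R B5 -> L1 miss wb->B3  d=-]
7: R B4 -> L0 miss  d=-]
8: R B1 -> L1 miss  d=-]
9: R B1 -> L1 hit  d=-]
10: W B0 -> L0 miss  d=D]
11: R B0 -> L0 hit  d=D]

WB = [4, 5, 3]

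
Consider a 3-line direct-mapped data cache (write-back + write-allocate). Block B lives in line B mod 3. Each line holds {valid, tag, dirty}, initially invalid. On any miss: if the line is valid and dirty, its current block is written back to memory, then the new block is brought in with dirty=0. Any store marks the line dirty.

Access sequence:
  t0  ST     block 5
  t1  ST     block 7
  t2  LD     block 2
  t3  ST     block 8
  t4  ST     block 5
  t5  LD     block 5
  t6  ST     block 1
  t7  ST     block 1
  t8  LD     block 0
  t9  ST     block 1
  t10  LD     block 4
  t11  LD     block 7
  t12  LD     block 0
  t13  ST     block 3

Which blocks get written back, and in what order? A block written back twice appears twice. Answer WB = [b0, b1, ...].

WB = [5, 8, 7, 1]

  0 | W B5 → L2 miss [D]
  1 | W B7 → L1 miss [D]
  2 | R B2 → L2 miss wb→B5 [-]
  3 | W B8 → L2 miss [D]
  4 | W B5 → L2 miss wb→B8 [D]
  5 | R B5 → L2 hit [D]
  6 | W B1 → L1 miss wb→B7 [D]
  7 | W B1 → L1 hit [D]
  8 | R B0 → L0 miss [-]
  9 | W B1 → L1 hit [D]
  10 | R B4 → L1 miss wb→B1 [-]
  11 | R B7 → L1 miss [-]
  12 | R B0 → L0 hit [-]
  13 | W B3 → L0 miss [D]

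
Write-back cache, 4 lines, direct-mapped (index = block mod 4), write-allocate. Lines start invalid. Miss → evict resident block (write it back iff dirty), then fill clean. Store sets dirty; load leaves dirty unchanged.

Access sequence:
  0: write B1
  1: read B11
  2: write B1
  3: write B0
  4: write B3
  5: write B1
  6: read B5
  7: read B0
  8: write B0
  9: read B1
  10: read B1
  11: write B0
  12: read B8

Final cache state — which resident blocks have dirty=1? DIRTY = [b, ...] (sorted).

0: W B1 -> L1 miss  d=D]
1: R B11 -> L3 miss  d=-]
2: W B1 -> L1 hit  d=D]
3: W B0 -> L0 miss  d=D]
4: W B3 -> L3 miss  d=D]
5: W B1 -> L1 hit  d=D]
6: R B5 -> L1 miss wb->B1  d=-]
7: R B0 -> L0 hit  d=D]
8: W B0 -> L0 hit  d=D]
9: R B1 -> L1 miss  d=-]
10: R B1 -> L1 hit  d=-]
11: W B0 -> L0 hit  d=D]
12: R B8 -> L0 miss wb->B0  d=-]

DIRTY = [3]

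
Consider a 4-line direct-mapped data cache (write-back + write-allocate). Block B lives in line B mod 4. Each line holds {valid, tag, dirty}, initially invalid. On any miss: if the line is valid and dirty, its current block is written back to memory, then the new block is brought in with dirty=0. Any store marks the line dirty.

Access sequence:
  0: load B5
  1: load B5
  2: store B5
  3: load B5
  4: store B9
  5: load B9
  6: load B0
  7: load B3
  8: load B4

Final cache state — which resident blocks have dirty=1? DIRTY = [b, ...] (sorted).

DIRTY = [9]

  0 | R B5 → L1 miss [-]
  1 | R B5 → L1 hit [-]
  2 | W B5 → L1 hit [D]
  3 | R B5 → L1 hit [D]
  4 | W B9 → L1 miss wb→B5 [D]
  5 | R B9 → L1 hit [D]
  6 | R B0 → L0 miss [-]
  7 | R B3 → L3 miss [-]
  8 | R B4 → L0 miss [-]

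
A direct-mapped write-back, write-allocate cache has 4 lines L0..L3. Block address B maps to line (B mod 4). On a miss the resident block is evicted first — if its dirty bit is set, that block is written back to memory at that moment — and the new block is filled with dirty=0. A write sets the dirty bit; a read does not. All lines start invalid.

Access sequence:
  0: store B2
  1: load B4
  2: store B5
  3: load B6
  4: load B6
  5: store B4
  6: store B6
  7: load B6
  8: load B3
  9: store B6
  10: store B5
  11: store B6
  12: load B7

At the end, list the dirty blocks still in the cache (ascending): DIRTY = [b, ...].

  0 | W B2 → L2 miss [D]
  1 | R B4 → L0 miss [-]
  2 | W B5 → L1 miss [D]
  3 | R B6 → L2 miss wb→B2 [-]
  4 | R B6 → L2 hit [-]
  5 | W B4 → L0 hit [D]
  6 | W B6 → L2 hit [D]
  7 | R B6 → L2 hit [D]
  8 | R B3 → L3 miss [-]
  9 | W B6 → L2 hit [D]
  10 | W B5 → L1 hit [D]
  11 | W B6 → L2 hit [D]
  12 | R B7 → L3 miss [-]

DIRTY = [4, 5, 6]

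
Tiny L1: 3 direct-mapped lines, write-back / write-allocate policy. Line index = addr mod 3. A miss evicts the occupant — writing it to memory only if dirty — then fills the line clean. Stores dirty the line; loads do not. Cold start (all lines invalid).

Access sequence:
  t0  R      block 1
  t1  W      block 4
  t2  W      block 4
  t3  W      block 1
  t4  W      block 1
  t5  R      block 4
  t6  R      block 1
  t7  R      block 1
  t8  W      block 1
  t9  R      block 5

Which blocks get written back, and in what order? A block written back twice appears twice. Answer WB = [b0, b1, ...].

WB = [4, 1]

0: R B1 → L1 miss [-]
1: W B4 → L1 miss [D]
2: W B4 → L1 hit [D]
3: W B1 → L1 miss wb→B4 [D]
4: W B1 → L1 hit [D]
5: R B4 → L1 miss wb→B1 [-]
6: R B1 → L1 miss [-]
7: R B1 → L1 hit [-]
8: W B1 → L1 hit [D]
9: R B5 → L2 miss [-]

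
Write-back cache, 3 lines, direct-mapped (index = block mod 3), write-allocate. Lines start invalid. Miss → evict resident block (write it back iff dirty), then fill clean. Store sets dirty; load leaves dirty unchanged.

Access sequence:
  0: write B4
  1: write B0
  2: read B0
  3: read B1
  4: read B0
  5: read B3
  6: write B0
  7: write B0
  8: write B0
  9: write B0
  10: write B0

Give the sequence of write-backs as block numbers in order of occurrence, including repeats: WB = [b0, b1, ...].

0: W B4 -> L1 miss  d=D]
1: W B0 -> L0 miss  d=D]
2: R B0 -> L0 hit  d=D]
3: R B1 -> L1 miss wb->B4  d=-]
4: R B0 -> L0 hit  d=D]
5: R B3 -> L0 miss wb->B0  d=-]
6: W B0 -> L0 miss  d=D]
7: W B0 -> L0 hit  d=D]
8: W B0 -> L0 hit  d=D]
9: W B0 -> L0 hit  d=D]
10: W B0 -> L0 hit  d=D]

WB = [4, 0]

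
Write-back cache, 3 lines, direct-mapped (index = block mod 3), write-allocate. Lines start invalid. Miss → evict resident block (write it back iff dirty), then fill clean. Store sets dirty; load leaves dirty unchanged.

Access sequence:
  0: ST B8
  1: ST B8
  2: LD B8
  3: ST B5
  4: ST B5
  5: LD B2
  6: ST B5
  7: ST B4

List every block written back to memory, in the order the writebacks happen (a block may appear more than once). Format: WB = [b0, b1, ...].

0: W B8 -> L2 miss  d=D]
1: W B8 -> L2 hit  d=D]
2: R B8 -> L2 hit  d=D]
3: W B5 -> L2 miss wb->B8  d=D]
4: W B5 -> L2 hit  d=D]
5: R B2 -> L2 miss wb->B5  d=-]
6: W B5 -> L2 miss  d=D]
7: W B4 -> L1 miss  d=D]

WB = [8, 5]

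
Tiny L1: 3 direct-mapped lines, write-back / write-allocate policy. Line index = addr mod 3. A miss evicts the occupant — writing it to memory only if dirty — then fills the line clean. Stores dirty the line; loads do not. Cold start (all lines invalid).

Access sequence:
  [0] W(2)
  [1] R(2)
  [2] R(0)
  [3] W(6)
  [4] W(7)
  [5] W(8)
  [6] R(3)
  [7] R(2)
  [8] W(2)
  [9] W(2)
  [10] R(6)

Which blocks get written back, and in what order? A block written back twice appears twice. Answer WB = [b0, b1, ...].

WB = [2, 6, 8]

0: W B2 → L2 miss [D]
1: R B2 → L2 hit [D]
2: R B0 → L0 miss [-]
3: W B6 → L0 miss [D]
4: W B7 → L1 miss [D]
5: W B8 → L2 miss wb→B2 [D]
6: R B3 → L0 miss wb→B6 [-]
7: R B2 → L2 miss wb→B8 [-]
8: W B2 → L2 hit [D]
9: W B2 → L2 hit [D]
10: R B6 → L0 miss [-]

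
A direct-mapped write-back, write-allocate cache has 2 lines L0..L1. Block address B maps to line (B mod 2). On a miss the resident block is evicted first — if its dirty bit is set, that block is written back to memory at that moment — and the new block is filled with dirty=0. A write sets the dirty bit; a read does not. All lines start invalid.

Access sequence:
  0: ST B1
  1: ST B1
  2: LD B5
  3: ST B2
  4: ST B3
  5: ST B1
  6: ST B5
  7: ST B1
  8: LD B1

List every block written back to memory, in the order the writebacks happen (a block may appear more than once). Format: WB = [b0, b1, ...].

WB = [1, 3, 1, 5]

  0 | W B1 → L1 miss [D]
  1 | W B1 → L1 hit [D]
  2 | R B5 → L1 miss wb→B1 [-]
  3 | W B2 → L0 miss [D]
  4 | W B3 → L1 miss [D]
  5 | W B1 → L1 miss wb→B3 [D]
  6 | W B5 → L1 miss wb→B1 [D]
  7 | W B1 → L1 miss wb→B5 [D]
  8 | R B1 → L1 hit [D]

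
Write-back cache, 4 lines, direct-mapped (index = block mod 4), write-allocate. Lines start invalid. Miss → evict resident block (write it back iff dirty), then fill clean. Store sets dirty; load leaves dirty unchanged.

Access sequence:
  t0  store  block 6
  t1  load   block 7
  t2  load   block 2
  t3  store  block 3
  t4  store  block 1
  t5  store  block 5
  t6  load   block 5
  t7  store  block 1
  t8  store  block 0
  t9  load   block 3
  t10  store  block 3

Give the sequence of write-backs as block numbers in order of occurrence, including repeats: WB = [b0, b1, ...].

  0 | W B6 → L2 miss [D]
  1 | R B7 → L3 miss [-]
  2 | R B2 → L2 miss wb→B6 [-]
  3 | W B3 → L3 miss [D]
  4 | W B1 → L1 miss [D]
  5 | W B5 → L1 miss wb→B1 [D]
  6 | R B5 → L1 hit [D]
  7 | W B1 → L1 miss wb→B5 [D]
  8 | W B0 → L0 miss [D]
  9 | R B3 → L3 hit [D]
  10 | W B3 → L3 hit [D]

WB = [6, 1, 5]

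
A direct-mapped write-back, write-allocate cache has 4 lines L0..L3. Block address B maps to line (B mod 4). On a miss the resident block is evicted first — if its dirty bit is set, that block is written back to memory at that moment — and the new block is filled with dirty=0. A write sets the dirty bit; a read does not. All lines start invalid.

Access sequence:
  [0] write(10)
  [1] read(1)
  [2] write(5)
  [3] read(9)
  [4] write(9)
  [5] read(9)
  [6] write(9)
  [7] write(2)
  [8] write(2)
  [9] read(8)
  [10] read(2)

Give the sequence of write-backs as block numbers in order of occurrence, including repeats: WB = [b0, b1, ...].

0: W B10 → L2 miss [D]
1: R B1 → L1 miss [-]
2: W B5 → L1 miss [D]
3: R B9 → L1 miss wb→B5 [-]
4: W B9 → L1 hit [D]
5: R B9 → L1 hit [D]
6: W B9 → L1 hit [D]
7: W B2 → L2 miss wb→B10 [D]
8: W B2 → L2 hit [D]
9: R B8 → L0 miss [-]
10: R B2 → L2 hit [D]

WB = [5, 10]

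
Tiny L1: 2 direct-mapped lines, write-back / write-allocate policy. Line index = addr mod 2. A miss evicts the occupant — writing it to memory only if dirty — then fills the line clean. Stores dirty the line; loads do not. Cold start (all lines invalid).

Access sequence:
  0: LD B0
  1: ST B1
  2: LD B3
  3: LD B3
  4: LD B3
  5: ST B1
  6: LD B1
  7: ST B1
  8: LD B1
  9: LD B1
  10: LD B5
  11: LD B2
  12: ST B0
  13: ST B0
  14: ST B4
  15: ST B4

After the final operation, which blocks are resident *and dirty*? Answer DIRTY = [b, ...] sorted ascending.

DIRTY = [4]

  0 | R B0 → L0 miss [-]
  1 | W B1 → L1 miss [D]
  2 | R B3 → L1 miss wb→B1 [-]
  3 | R B3 → L1 hit [-]
  4 | R B3 → L1 hit [-]
  5 | W B1 → L1 miss [D]
  6 | R B1 → L1 hit [D]
  7 | W B1 → L1 hit [D]
  8 | R B1 → L1 hit [D]
  9 | R B1 → L1 hit [D]
  10 | R B5 → L1 miss wb→B1 [-]
  11 | R B2 → L0 miss [-]
  12 | W B0 → L0 miss [D]
  13 | W B0 → L0 hit [D]
  14 | W B4 → L0 miss wb→B0 [D]
  15 | W B4 → L0 hit [D]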